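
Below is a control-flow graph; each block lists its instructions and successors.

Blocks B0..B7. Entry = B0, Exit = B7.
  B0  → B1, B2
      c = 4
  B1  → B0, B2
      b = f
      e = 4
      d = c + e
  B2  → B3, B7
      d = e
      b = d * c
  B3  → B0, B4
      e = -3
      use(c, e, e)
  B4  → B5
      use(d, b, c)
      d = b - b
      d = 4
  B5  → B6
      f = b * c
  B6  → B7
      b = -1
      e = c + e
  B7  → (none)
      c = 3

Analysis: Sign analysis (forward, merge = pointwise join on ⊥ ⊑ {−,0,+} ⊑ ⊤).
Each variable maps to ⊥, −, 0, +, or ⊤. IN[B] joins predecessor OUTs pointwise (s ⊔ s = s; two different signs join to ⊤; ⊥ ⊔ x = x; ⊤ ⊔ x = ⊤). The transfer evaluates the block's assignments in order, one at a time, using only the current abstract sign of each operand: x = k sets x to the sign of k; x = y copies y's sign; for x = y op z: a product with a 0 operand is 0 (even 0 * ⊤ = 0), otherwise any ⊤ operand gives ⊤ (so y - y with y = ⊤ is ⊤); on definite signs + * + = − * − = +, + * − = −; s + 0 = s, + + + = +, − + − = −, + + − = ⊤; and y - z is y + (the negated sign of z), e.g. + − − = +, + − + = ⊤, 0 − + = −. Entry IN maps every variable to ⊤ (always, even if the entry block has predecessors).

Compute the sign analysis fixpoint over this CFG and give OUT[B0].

Answer: {a: ⊤, b: ⊤, c: +, d: ⊤, e: ⊤, f: ⊤}

Derivation:
Per-block solution:
  B0: | IN=(all ⊤) | OUT={c:+; rest ⊤}
  B1: | IN={c:+; rest ⊤} | OUT={c:+, d:+, e:+; rest ⊤}
  B2: | IN={c:+; rest ⊤} | OUT={c:+; rest ⊤}
  B3: | IN={c:+; rest ⊤} | OUT={c:+, e:-; rest ⊤}
  B4: | IN={c:+, e:-; rest ⊤} | OUT={c:+, d:+, e:-; rest ⊤}
  B5: | IN={c:+, d:+, e:-; rest ⊤} | OUT={c:+, d:+, e:-; rest ⊤}
  B6: | IN={c:+, d:+, e:-; rest ⊤} | OUT={b:-, c:+, d:+; rest ⊤}
  B7: | IN={c:+; rest ⊤} | OUT={c:+; rest ⊤}

Merge at B0 (entry node, so the boundary value (all ⊤) is joined with the incoming edge(s)): IN[B0] = (all ⊤) ⊔ OUT[B1] ⊔ OUT[B3] = {a: ⊤, b: ⊤, c: ⊤, d: ⊤, e: ⊤, f: ⊤}
Applying B0's transfer function to that IN value gives OUT[B0] (row B0 above).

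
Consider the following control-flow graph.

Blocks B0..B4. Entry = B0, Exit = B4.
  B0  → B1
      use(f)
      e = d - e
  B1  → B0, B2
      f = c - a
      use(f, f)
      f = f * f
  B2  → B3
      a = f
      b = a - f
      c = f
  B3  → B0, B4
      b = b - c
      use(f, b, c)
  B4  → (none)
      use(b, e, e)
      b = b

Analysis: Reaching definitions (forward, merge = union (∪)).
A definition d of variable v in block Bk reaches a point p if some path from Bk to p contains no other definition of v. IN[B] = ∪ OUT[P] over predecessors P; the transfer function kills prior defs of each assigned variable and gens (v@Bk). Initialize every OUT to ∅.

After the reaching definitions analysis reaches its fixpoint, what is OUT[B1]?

Answer: {a@B2, b@B3, c@B2, e@B0, f@B1}

Working:
Fixpoint table:
  B0:   IN={a@B2, b@B3, c@B2, e@B0, f@B1}   OUT={a@B2, b@B3, c@B2, e@B0, f@B1}
  B1:   IN={a@B2, b@B3, c@B2, e@B0, f@B1}   OUT={a@B2, b@B3, c@B2, e@B0, f@B1}
  B2:   IN={a@B2, b@B3, c@B2, e@B0, f@B1}   OUT={a@B2, b@B2, c@B2, e@B0, f@B1}
  B3:   IN={a@B2, b@B2, c@B2, e@B0, f@B1}   OUT={a@B2, b@B3, c@B2, e@B0, f@B1}
  B4:   IN={a@B2, b@B3, c@B2, e@B0, f@B1}   OUT={a@B2, b@B4, c@B2, e@B0, f@B1}

Merge at B1: IN[B1] = OUT[B0] = {a@B2, b@B3, c@B2, e@B0, f@B1}
Applying B1's transfer function to that IN value gives OUT[B1] (row B1 above).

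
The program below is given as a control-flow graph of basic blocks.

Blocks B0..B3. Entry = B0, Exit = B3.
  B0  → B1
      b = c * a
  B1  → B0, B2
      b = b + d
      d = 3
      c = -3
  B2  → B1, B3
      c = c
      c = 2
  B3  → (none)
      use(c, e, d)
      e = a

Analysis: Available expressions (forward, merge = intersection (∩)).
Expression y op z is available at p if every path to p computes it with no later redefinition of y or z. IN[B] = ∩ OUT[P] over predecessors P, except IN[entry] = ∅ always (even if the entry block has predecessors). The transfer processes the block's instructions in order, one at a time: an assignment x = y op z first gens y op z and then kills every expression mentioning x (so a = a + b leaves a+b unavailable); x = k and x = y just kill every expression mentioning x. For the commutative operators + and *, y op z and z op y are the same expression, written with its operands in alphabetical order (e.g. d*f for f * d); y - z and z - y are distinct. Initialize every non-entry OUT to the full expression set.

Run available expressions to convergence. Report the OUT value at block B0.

Converged values:
  B0: | IN={} | OUT={a*c}
  B1: | IN={} | OUT={}
  B2: | IN={} | OUT={}
  B3: | IN={} | OUT={}

Merge at B0 (entry node, so the boundary value {} is joined with the incoming edge(s)): IN[B0] = {} ∩ OUT[B1] = {}
Applying B0's transfer function to that IN value gives OUT[B0] (row B0 above).

Answer: {a*c}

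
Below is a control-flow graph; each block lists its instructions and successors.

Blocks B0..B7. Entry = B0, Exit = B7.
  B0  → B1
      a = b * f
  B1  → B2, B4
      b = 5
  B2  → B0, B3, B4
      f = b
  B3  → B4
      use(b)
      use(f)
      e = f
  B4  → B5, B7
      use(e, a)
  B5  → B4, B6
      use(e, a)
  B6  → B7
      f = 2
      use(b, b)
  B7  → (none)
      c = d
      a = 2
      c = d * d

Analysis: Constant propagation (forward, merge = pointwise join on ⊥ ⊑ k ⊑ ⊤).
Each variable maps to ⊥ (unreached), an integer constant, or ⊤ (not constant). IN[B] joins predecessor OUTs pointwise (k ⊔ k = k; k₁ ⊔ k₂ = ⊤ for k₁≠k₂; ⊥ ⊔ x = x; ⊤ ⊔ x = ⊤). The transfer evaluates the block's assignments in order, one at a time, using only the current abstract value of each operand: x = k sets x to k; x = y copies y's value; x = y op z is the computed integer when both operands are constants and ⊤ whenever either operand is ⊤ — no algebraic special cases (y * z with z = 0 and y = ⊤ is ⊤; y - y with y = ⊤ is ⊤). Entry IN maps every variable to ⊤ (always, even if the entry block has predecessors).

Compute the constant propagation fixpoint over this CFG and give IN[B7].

Per-block solution:
  B0:  IN=(all ⊤)  OUT=(all ⊤)
  B1:  IN=(all ⊤)  OUT={b:5; rest ⊤}
  B2:  IN={b:5; rest ⊤}  OUT={b:5, f:5; rest ⊤}
  B3:  IN={b:5, f:5; rest ⊤}  OUT={b:5, e:5, f:5; rest ⊤}
  B4:  IN={b:5; rest ⊤}  OUT={b:5; rest ⊤}
  B5:  IN={b:5; rest ⊤}  OUT={b:5; rest ⊤}
  B6:  IN={b:5; rest ⊤}  OUT={b:5, f:2; rest ⊤}
  B7:  IN={b:5; rest ⊤}  OUT={a:2, b:5; rest ⊤}

Merge at B7: IN[B7] = OUT[B4] ⊔ OUT[B6] = {a: ⊤, b: 5, c: ⊤, d: ⊤, e: ⊤, f: ⊤}

Answer: {a: ⊤, b: 5, c: ⊤, d: ⊤, e: ⊤, f: ⊤}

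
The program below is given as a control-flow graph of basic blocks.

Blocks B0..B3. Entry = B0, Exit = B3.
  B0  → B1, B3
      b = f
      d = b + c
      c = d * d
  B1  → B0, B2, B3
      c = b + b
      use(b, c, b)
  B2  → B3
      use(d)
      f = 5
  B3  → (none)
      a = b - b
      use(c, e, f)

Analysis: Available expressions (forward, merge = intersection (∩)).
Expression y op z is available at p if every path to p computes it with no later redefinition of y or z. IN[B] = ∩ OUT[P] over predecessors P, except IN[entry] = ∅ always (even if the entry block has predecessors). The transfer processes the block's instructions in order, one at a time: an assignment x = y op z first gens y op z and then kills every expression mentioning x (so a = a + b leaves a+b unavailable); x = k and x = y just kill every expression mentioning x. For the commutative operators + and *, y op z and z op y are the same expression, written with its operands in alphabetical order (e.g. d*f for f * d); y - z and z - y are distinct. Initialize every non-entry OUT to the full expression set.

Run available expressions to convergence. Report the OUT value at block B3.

Answer: {b-b, d*d}

Trace:
Converged values:
  B0: | IN={} | OUT={d*d}
  B1: | IN={d*d} | OUT={b+b, d*d}
  B2: | IN={b+b, d*d} | OUT={b+b, d*d}
  B3: | IN={d*d} | OUT={b-b, d*d}

Merge at B3: IN[B3] = OUT[B0] ∩ OUT[B1] ∩ OUT[B2] = {d*d}
Applying B3's transfer function to that IN value gives OUT[B3] (row B3 above).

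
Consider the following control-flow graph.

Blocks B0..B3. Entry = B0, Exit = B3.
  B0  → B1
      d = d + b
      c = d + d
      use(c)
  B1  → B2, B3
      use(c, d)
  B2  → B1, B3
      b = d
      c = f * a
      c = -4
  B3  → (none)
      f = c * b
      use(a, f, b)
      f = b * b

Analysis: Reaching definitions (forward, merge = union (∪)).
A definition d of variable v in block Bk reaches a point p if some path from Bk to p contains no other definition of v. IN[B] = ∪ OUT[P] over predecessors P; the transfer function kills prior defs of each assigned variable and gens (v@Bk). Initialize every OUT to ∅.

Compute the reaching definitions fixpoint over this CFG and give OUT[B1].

Per-block solution:
  B0:  IN={}  OUT={c@B0, d@B0}
  B1:  IN={b@B2, c@B0, c@B2, d@B0}  OUT={b@B2, c@B0, c@B2, d@B0}
  B2:  IN={b@B2, c@B0, c@B2, d@B0}  OUT={b@B2, c@B2, d@B0}
  B3:  IN={b@B2, c@B0, c@B2, d@B0}  OUT={b@B2, c@B0, c@B2, d@B0, f@B3}

Merge at B1: IN[B1] = OUT[B0] ⊔ OUT[B2] = {b@B2, c@B0, c@B2, d@B0}
Applying B1's transfer function to that IN value gives OUT[B1] (row B1 above).

Answer: {b@B2, c@B0, c@B2, d@B0}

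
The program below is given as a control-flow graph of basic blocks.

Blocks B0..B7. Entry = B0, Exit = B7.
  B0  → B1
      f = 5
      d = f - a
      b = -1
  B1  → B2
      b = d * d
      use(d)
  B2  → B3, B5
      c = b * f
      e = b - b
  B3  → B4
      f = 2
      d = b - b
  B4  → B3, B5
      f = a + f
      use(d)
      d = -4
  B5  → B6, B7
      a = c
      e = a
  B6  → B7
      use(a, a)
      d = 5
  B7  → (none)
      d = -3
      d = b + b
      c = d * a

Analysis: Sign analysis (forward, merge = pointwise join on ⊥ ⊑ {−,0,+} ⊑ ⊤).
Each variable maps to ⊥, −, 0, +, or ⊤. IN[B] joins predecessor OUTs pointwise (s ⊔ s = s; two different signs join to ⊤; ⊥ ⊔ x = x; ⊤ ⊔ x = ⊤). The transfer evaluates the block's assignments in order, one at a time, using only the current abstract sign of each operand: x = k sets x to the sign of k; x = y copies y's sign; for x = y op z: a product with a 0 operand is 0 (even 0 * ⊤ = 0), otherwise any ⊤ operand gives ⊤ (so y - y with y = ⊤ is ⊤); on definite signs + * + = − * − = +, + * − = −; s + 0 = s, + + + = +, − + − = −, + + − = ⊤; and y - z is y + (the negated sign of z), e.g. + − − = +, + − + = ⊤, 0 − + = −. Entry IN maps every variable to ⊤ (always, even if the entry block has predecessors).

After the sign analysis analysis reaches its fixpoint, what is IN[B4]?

Answer: {a: ⊤, b: ⊤, c: ⊤, d: ⊤, e: ⊤, f: +}

Trace:
Fixpoint table:
  B0:  IN=(all ⊤)  OUT={b:-, f:+; rest ⊤}
  B1:  IN={b:-, f:+; rest ⊤}  OUT={f:+; rest ⊤}
  B2:  IN={f:+; rest ⊤}  OUT={f:+; rest ⊤}
  B3:  IN=(all ⊤)  OUT={f:+; rest ⊤}
  B4:  IN={f:+; rest ⊤}  OUT={d:-; rest ⊤}
  B5:  IN=(all ⊤)  OUT=(all ⊤)
  B6:  IN=(all ⊤)  OUT={d:+; rest ⊤}
  B7:  IN=(all ⊤)  OUT=(all ⊤)

Merge at B4: IN[B4] = OUT[B3] = {a: ⊤, b: ⊤, c: ⊤, d: ⊤, e: ⊤, f: +}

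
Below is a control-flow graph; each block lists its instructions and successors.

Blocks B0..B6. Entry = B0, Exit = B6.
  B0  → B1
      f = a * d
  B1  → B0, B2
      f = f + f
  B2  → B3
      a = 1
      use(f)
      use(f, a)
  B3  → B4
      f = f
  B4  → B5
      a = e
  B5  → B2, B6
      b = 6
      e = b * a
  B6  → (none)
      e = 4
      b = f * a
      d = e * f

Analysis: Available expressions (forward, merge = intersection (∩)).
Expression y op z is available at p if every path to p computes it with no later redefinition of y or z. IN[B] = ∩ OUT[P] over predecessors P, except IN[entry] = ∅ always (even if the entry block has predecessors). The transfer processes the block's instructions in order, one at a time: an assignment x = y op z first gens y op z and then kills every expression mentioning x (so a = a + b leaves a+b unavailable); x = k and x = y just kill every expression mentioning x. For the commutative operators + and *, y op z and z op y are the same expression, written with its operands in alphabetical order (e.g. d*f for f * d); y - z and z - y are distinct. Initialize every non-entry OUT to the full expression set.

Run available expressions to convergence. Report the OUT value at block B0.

Answer: {a*d}

Trace:
Per-block solution:
  B0:   IN={}   OUT={a*d}
  B1:   IN={a*d}   OUT={a*d}
  B2:   IN={}   OUT={}
  B3:   IN={}   OUT={}
  B4:   IN={}   OUT={}
  B5:   IN={}   OUT={a*b}
  B6:   IN={a*b}   OUT={a*f, e*f}

Merge at B0 (entry node, so the boundary value {} is joined with the incoming edge(s)): IN[B0] = {} ∩ OUT[B1] = {}
Applying B0's transfer function to that IN value gives OUT[B0] (row B0 above).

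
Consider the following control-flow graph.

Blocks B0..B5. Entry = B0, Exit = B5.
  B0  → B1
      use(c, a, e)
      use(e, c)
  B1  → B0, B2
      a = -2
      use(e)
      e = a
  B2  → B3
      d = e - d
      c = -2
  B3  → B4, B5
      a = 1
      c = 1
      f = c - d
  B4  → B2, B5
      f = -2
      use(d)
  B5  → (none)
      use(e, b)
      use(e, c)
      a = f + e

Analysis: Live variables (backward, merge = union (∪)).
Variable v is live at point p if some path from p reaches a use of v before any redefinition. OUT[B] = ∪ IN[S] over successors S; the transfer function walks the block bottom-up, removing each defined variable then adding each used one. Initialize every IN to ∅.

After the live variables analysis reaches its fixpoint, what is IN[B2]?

Fixpoint table:
  B0:   IN={a, b, c, d, e}   OUT={b, c, d, e}
  B1:   IN={b, c, d, e}   OUT={a, b, c, d, e}
  B2:   IN={b, d, e}   OUT={b, d, e}
  B3:   IN={b, d, e}   OUT={b, c, d, e, f}
  B4:   IN={b, c, d, e}   OUT={b, c, d, e, f}
  B5:   IN={b, c, e, f}   OUT={}

Merge at B2: OUT[B2] = IN[B3] = {b, d, e}
Applying B2's transfer function to that OUT value gives IN[B2] (row B2 above).

Answer: {b, d, e}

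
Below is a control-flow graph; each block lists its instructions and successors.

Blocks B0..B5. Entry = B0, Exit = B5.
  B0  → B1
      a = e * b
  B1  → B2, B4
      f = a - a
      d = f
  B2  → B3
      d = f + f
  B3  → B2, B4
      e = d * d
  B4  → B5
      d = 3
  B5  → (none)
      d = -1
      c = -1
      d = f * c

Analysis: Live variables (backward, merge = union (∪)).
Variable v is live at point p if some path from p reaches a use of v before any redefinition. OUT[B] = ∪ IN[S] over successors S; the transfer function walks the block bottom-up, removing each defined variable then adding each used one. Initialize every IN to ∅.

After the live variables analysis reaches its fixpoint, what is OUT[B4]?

Answer: {f}

Working:
Converged values:
  B0:   IN={b, e}   OUT={a}
  B1:   IN={a}   OUT={f}
  B2:   IN={f}   OUT={d, f}
  B3:   IN={d, f}   OUT={f}
  B4:   IN={f}   OUT={f}
  B5:   IN={f}   OUT={}

Merge at B4: OUT[B4] = IN[B5] = {f}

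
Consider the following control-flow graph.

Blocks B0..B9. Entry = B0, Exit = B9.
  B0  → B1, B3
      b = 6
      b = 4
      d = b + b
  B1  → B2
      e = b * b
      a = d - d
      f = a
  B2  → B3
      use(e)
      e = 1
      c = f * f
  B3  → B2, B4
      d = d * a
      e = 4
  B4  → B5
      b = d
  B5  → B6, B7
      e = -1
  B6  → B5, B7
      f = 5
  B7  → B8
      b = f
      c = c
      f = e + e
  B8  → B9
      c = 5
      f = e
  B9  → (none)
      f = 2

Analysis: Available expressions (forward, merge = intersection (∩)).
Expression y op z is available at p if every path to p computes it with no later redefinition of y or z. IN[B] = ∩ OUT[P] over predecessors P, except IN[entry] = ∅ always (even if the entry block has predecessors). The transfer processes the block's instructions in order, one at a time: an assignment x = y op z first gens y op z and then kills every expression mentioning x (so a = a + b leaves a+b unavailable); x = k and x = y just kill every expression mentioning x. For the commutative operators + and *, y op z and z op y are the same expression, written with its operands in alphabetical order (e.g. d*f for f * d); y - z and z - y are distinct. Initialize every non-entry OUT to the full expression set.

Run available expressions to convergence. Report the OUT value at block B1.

Per-block solution:
  B0:  IN={}  OUT={b+b}
  B1:  IN={b+b}  OUT={b*b, b+b, d-d}
  B2:  IN={b+b}  OUT={b+b, f*f}
  B3:  IN={b+b}  OUT={b+b}
  B4:  IN={b+b}  OUT={}
  B5:  IN={}  OUT={}
  B6:  IN={}  OUT={}
  B7:  IN={}  OUT={e+e}
  B8:  IN={e+e}  OUT={e+e}
  B9:  IN={e+e}  OUT={e+e}

Merge at B1: IN[B1] = OUT[B0] = {b+b}
Applying B1's transfer function to that IN value gives OUT[B1] (row B1 above).

Answer: {b*b, b+b, d-d}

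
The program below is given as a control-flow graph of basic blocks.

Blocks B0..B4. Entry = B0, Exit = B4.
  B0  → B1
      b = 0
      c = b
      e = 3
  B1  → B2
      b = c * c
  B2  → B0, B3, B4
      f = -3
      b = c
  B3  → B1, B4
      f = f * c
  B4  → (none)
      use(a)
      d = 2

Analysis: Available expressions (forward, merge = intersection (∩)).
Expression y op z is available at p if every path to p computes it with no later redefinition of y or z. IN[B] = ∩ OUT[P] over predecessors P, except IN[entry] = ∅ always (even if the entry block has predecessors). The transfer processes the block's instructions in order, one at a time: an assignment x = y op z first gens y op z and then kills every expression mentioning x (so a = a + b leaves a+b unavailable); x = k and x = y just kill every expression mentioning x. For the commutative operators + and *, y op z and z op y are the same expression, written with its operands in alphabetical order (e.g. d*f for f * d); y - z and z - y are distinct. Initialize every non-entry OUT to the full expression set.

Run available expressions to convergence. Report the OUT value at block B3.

Answer: {c*c}

Trace:
Converged values:
  B0:   IN={}   OUT={}
  B1:   IN={}   OUT={c*c}
  B2:   IN={c*c}   OUT={c*c}
  B3:   IN={c*c}   OUT={c*c}
  B4:   IN={c*c}   OUT={c*c}

Merge at B3: IN[B3] = OUT[B2] = {c*c}
Applying B3's transfer function to that IN value gives OUT[B3] (row B3 above).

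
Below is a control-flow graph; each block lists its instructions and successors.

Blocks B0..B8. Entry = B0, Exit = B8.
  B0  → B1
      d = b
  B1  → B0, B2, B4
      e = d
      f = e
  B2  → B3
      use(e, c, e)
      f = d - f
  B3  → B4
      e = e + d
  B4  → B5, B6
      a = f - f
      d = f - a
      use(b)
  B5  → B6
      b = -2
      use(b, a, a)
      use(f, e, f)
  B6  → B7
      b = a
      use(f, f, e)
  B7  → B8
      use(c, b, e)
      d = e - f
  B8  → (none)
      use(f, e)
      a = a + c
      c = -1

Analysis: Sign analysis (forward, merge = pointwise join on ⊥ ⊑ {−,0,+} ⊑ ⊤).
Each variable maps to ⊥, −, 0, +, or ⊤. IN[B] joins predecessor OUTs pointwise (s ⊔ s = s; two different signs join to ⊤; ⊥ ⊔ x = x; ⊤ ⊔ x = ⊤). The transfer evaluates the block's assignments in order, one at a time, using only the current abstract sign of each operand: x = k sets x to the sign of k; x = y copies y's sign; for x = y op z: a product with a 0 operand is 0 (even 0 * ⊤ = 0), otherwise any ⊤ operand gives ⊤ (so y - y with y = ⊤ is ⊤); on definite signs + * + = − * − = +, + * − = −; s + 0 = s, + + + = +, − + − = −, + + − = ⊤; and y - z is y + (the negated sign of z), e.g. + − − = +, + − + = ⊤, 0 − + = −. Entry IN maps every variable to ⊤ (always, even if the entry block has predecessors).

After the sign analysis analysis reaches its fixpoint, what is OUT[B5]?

Answer: {a: ⊤, b: -, c: ⊤, d: ⊤, e: ⊤, f: ⊤}

Derivation:
Per-block solution:
  B0:  IN=(all ⊤)  OUT=(all ⊤)
  B1:  IN=(all ⊤)  OUT=(all ⊤)
  B2:  IN=(all ⊤)  OUT=(all ⊤)
  B3:  IN=(all ⊤)  OUT=(all ⊤)
  B4:  IN=(all ⊤)  OUT=(all ⊤)
  B5:  IN=(all ⊤)  OUT={b:-; rest ⊤}
  B6:  IN=(all ⊤)  OUT=(all ⊤)
  B7:  IN=(all ⊤)  OUT=(all ⊤)
  B8:  IN=(all ⊤)  OUT={c:-; rest ⊤}

Merge at B5: IN[B5] = OUT[B4] = {a: ⊤, b: ⊤, c: ⊤, d: ⊤, e: ⊤, f: ⊤}
Applying B5's transfer function to that IN value gives OUT[B5] (row B5 above).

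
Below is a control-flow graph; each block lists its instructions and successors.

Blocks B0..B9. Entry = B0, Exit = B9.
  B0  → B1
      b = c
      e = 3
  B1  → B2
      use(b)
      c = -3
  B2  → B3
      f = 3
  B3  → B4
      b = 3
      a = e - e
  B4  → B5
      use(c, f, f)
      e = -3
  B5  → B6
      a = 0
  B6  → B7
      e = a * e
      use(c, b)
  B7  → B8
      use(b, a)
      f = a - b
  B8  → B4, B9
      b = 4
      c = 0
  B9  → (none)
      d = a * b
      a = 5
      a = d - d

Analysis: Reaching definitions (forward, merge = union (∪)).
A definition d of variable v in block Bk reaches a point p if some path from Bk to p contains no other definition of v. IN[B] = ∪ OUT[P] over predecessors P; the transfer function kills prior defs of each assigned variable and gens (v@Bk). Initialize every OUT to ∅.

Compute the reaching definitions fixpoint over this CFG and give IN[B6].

Answer: {a@B5, b@B3, b@B8, c@B1, c@B8, e@B4, f@B2, f@B7}

Working:
Converged values:
  B0: | IN={} | OUT={b@B0, e@B0}
  B1: | IN={b@B0, e@B0} | OUT={b@B0, c@B1, e@B0}
  B2: | IN={b@B0, c@B1, e@B0} | OUT={b@B0, c@B1, e@B0, f@B2}
  B3: | IN={b@B0, c@B1, e@B0, f@B2} | OUT={a@B3, b@B3, c@B1, e@B0, f@B2}
  B4: | IN={a@B3, a@B5, b@B3, b@B8, c@B1, c@B8, e@B0, e@B6, f@B2, f@B7} | OUT={a@B3, a@B5, b@B3, b@B8, c@B1, c@B8, e@B4, f@B2, f@B7}
  B5: | IN={a@B3, a@B5, b@B3, b@B8, c@B1, c@B8, e@B4, f@B2, f@B7} | OUT={a@B5, b@B3, b@B8, c@B1, c@B8, e@B4, f@B2, f@B7}
  B6: | IN={a@B5, b@B3, b@B8, c@B1, c@B8, e@B4, f@B2, f@B7} | OUT={a@B5, b@B3, b@B8, c@B1, c@B8, e@B6, f@B2, f@B7}
  B7: | IN={a@B5, b@B3, b@B8, c@B1, c@B8, e@B6, f@B2, f@B7} | OUT={a@B5, b@B3, b@B8, c@B1, c@B8, e@B6, f@B7}
  B8: | IN={a@B5, b@B3, b@B8, c@B1, c@B8, e@B6, f@B7} | OUT={a@B5, b@B8, c@B8, e@B6, f@B7}
  B9: | IN={a@B5, b@B8, c@B8, e@B6, f@B7} | OUT={a@B9, b@B8, c@B8, d@B9, e@B6, f@B7}

Merge at B6: IN[B6] = OUT[B5] = {a@B5, b@B3, b@B8, c@B1, c@B8, e@B4, f@B2, f@B7}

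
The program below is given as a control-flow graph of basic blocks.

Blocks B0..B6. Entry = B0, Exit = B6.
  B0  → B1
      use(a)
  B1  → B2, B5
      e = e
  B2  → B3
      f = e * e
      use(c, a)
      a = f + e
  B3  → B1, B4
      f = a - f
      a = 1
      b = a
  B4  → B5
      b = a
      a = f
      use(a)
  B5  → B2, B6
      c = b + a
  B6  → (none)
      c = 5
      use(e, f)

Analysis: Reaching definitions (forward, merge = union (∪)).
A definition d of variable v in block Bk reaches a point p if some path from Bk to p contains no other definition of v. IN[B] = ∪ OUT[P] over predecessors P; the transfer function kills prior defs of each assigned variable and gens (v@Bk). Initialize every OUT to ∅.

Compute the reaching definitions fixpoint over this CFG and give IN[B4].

Fixpoint table:
  B0: | IN={} | OUT={}
  B1: | IN={a@B3, b@B3, c@B5, e@B1, f@B3} | OUT={a@B3, b@B3, c@B5, e@B1, f@B3}
  B2: | IN={a@B3, a@B4, b@B3, b@B4, c@B5, e@B1, f@B3} | OUT={a@B2, b@B3, b@B4, c@B5, e@B1, f@B2}
  B3: | IN={a@B2, b@B3, b@B4, c@B5, e@B1, f@B2} | OUT={a@B3, b@B3, c@B5, e@B1, f@B3}
  B4: | IN={a@B3, b@B3, c@B5, e@B1, f@B3} | OUT={a@B4, b@B4, c@B5, e@B1, f@B3}
  B5: | IN={a@B3, a@B4, b@B3, b@B4, c@B5, e@B1, f@B3} | OUT={a@B3, a@B4, b@B3, b@B4, c@B5, e@B1, f@B3}
  B6: | IN={a@B3, a@B4, b@B3, b@B4, c@B5, e@B1, f@B3} | OUT={a@B3, a@B4, b@B3, b@B4, c@B6, e@B1, f@B3}

Merge at B4: IN[B4] = OUT[B3] = {a@B3, b@B3, c@B5, e@B1, f@B3}

Answer: {a@B3, b@B3, c@B5, e@B1, f@B3}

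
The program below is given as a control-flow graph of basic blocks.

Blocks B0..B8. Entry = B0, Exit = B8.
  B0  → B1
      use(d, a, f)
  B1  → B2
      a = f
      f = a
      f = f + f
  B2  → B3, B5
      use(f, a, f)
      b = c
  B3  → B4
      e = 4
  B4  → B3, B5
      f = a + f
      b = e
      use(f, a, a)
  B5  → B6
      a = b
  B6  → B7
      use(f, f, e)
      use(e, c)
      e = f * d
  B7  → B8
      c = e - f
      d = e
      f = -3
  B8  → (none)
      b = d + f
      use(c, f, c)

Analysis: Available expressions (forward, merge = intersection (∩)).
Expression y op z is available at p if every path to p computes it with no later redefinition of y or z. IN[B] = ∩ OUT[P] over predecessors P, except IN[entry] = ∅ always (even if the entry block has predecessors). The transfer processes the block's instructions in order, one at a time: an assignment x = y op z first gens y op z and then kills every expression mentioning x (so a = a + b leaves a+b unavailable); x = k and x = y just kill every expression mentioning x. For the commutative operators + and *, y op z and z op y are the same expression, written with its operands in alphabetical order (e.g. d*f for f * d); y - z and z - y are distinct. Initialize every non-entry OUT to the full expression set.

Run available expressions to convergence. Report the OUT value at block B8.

Answer: {d+f}

Trace:
Converged values:
  B0:  IN={}  OUT={}
  B1:  IN={}  OUT={}
  B2:  IN={}  OUT={}
  B3:  IN={}  OUT={}
  B4:  IN={}  OUT={}
  B5:  IN={}  OUT={}
  B6:  IN={}  OUT={d*f}
  B7:  IN={d*f}  OUT={}
  B8:  IN={}  OUT={d+f}

Merge at B8: IN[B8] = OUT[B7] = {}
Applying B8's transfer function to that IN value gives OUT[B8] (row B8 above).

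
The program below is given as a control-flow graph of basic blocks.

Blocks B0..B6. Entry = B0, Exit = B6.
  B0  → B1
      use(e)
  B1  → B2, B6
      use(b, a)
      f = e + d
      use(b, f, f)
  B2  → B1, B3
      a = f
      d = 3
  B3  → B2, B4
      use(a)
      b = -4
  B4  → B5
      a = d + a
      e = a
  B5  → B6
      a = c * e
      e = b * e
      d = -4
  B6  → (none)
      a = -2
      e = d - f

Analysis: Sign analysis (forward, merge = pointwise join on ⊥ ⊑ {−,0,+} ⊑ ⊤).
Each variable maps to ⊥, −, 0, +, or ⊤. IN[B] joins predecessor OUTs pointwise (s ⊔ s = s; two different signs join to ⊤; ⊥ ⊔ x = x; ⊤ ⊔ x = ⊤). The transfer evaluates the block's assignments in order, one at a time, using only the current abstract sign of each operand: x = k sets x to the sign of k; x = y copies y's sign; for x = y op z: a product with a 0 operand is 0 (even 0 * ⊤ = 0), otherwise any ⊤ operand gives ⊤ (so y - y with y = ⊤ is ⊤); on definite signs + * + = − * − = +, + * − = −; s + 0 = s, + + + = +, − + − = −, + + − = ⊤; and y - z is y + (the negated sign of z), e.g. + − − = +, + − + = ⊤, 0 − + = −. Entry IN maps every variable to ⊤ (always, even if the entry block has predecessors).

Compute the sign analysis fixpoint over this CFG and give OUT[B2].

Answer: {a: ⊤, b: ⊤, c: ⊤, d: +, e: ⊤, f: ⊤}

Trace:
Fixpoint table:
  B0: | IN=(all ⊤) | OUT=(all ⊤)
  B1: | IN=(all ⊤) | OUT=(all ⊤)
  B2: | IN=(all ⊤) | OUT={d:+; rest ⊤}
  B3: | IN={d:+; rest ⊤} | OUT={b:-, d:+; rest ⊤}
  B4: | IN={b:-, d:+; rest ⊤} | OUT={b:-, d:+; rest ⊤}
  B5: | IN={b:-, d:+; rest ⊤} | OUT={b:-, d:-; rest ⊤}
  B6: | IN=(all ⊤) | OUT={a:-; rest ⊤}

Merge at B2: IN[B2] = OUT[B1] ⊔ OUT[B3] = {a: ⊤, b: ⊤, c: ⊤, d: ⊤, e: ⊤, f: ⊤}
Applying B2's transfer function to that IN value gives OUT[B2] (row B2 above).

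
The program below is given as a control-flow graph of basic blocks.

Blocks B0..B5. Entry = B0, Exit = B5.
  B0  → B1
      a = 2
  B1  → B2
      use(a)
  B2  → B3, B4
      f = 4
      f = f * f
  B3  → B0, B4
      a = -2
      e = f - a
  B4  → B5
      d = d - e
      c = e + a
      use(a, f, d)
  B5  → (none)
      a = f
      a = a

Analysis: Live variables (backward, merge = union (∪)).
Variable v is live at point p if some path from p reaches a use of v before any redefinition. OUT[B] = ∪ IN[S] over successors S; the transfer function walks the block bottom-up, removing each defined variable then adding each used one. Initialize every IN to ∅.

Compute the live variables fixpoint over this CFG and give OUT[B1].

Converged values:
  B0: | IN={d, e} | OUT={a, d, e}
  B1: | IN={a, d, e} | OUT={a, d, e}
  B2: | IN={a, d, e} | OUT={a, d, e, f}
  B3: | IN={d, f} | OUT={a, d, e, f}
  B4: | IN={a, d, e, f} | OUT={f}
  B5: | IN={f} | OUT={}

Merge at B1: OUT[B1] = IN[B2] = {a, d, e}

Answer: {a, d, e}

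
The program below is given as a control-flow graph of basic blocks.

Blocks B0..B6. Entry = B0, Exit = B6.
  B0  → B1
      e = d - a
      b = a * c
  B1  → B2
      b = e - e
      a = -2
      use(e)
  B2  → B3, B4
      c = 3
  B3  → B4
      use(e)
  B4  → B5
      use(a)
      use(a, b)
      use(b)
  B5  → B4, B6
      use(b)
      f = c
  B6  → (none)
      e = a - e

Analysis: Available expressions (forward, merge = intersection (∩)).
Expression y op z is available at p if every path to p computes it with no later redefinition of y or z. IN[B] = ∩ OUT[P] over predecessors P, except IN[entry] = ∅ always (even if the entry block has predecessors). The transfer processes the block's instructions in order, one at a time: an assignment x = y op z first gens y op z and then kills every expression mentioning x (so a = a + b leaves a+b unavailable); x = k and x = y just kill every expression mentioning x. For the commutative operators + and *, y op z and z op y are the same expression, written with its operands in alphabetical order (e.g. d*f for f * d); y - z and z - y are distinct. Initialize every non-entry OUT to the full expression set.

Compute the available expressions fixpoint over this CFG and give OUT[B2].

Per-block solution:
  B0:   IN={}   OUT={a*c, d-a}
  B1:   IN={a*c, d-a}   OUT={e-e}
  B2:   IN={e-e}   OUT={e-e}
  B3:   IN={e-e}   OUT={e-e}
  B4:   IN={e-e}   OUT={e-e}
  B5:   IN={e-e}   OUT={e-e}
  B6:   IN={e-e}   OUT={}

Merge at B2: IN[B2] = OUT[B1] = {e-e}
Applying B2's transfer function to that IN value gives OUT[B2] (row B2 above).

Answer: {e-e}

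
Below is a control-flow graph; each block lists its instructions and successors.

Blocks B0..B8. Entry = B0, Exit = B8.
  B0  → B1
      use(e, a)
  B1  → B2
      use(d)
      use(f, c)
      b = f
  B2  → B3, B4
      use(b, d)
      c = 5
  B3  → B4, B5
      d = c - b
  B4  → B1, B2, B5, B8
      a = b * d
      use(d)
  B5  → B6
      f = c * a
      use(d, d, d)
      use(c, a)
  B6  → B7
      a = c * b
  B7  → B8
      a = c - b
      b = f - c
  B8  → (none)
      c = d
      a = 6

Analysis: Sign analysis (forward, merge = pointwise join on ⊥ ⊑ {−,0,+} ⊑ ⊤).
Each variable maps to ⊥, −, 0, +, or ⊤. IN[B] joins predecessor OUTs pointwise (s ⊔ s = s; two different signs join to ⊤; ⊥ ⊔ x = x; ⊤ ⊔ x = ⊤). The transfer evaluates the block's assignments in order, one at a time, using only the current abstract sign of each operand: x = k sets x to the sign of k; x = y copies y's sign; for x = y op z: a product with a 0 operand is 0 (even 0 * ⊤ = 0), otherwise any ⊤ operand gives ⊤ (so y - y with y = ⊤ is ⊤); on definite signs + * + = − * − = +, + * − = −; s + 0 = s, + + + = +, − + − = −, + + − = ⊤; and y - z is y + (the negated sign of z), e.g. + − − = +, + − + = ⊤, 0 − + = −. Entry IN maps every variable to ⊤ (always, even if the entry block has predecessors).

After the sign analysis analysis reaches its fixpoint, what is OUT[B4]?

Converged values:
  B0:   IN=(all ⊤)   OUT=(all ⊤)
  B1:   IN=(all ⊤)   OUT=(all ⊤)
  B2:   IN=(all ⊤)   OUT={c:+; rest ⊤}
  B3:   IN={c:+; rest ⊤}   OUT={c:+; rest ⊤}
  B4:   IN={c:+; rest ⊤}   OUT={c:+; rest ⊤}
  B5:   IN={c:+; rest ⊤}   OUT={c:+; rest ⊤}
  B6:   IN={c:+; rest ⊤}   OUT={c:+; rest ⊤}
  B7:   IN={c:+; rest ⊤}   OUT={c:+; rest ⊤}
  B8:   IN={c:+; rest ⊤}   OUT={a:+; rest ⊤}

Merge at B4: IN[B4] = OUT[B2] ⊔ OUT[B3] = {a: ⊤, b: ⊤, c: +, d: ⊤, e: ⊤, f: ⊤}
Applying B4's transfer function to that IN value gives OUT[B4] (row B4 above).

Answer: {a: ⊤, b: ⊤, c: +, d: ⊤, e: ⊤, f: ⊤}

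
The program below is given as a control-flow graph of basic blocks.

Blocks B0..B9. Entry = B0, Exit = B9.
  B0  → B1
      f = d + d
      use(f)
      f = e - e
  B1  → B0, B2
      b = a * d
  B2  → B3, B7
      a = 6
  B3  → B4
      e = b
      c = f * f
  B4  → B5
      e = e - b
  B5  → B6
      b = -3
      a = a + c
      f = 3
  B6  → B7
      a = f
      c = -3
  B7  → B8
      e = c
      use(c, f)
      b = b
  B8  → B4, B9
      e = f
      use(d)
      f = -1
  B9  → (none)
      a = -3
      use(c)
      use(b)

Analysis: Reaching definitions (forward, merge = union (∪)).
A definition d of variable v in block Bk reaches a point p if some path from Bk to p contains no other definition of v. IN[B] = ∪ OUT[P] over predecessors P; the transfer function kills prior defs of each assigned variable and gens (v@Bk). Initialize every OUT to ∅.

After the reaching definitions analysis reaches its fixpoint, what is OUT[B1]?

Answer: {b@B1, f@B0}

Derivation:
Fixpoint table:
  B0:   IN={b@B1, f@B0}   OUT={b@B1, f@B0}
  B1:   IN={b@B1, f@B0}   OUT={b@B1, f@B0}
  B2:   IN={b@B1, f@B0}   OUT={a@B2, b@B1, f@B0}
  B3:   IN={a@B2, b@B1, f@B0}   OUT={a@B2, b@B1, c@B3, e@B3, f@B0}
  B4:   IN={a@B2, a@B6, b@B1, b@B7, c@B3, c@B6, e@B3, e@B8, f@B0, f@B8}   OUT={a@B2, a@B6, b@B1, b@B7, c@B3, c@B6, e@B4, f@B0, f@B8}
  B5:   IN={a@B2, a@B6, b@B1, b@B7, c@B3, c@B6, e@B4, f@B0, f@B8}   OUT={a@B5, b@B5, c@B3, c@B6, e@B4, f@B5}
  B6:   IN={a@B5, b@B5, c@B3, c@B6, e@B4, f@B5}   OUT={a@B6, b@B5, c@B6, e@B4, f@B5}
  B7:   IN={a@B2, a@B6, b@B1, b@B5, c@B6, e@B4, f@B0, f@B5}   OUT={a@B2, a@B6, b@B7, c@B6, e@B7, f@B0, f@B5}
  B8:   IN={a@B2, a@B6, b@B7, c@B6, e@B7, f@B0, f@B5}   OUT={a@B2, a@B6, b@B7, c@B6, e@B8, f@B8}
  B9:   IN={a@B2, a@B6, b@B7, c@B6, e@B8, f@B8}   OUT={a@B9, b@B7, c@B6, e@B8, f@B8}

Merge at B1: IN[B1] = OUT[B0] = {b@B1, f@B0}
Applying B1's transfer function to that IN value gives OUT[B1] (row B1 above).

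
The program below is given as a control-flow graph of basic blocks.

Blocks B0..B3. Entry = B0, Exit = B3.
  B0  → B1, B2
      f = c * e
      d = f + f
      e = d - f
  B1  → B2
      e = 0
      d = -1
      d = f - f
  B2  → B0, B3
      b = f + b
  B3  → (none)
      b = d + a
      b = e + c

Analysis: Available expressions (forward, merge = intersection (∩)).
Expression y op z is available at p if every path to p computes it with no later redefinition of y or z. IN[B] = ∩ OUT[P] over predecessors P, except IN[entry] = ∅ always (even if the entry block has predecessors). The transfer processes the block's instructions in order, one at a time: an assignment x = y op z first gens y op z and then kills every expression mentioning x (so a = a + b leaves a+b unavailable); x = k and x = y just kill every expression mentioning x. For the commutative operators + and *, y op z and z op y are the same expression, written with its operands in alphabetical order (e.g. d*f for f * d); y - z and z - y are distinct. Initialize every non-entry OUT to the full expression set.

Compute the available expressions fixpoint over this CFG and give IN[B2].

Answer: {f+f}

Derivation:
Per-block solution:
  B0:  IN={}  OUT={d-f, f+f}
  B1:  IN={d-f, f+f}  OUT={f+f, f-f}
  B2:  IN={f+f}  OUT={f+f}
  B3:  IN={f+f}  OUT={a+d, c+e, f+f}

Merge at B2: IN[B2] = OUT[B0] ∩ OUT[B1] = {f+f}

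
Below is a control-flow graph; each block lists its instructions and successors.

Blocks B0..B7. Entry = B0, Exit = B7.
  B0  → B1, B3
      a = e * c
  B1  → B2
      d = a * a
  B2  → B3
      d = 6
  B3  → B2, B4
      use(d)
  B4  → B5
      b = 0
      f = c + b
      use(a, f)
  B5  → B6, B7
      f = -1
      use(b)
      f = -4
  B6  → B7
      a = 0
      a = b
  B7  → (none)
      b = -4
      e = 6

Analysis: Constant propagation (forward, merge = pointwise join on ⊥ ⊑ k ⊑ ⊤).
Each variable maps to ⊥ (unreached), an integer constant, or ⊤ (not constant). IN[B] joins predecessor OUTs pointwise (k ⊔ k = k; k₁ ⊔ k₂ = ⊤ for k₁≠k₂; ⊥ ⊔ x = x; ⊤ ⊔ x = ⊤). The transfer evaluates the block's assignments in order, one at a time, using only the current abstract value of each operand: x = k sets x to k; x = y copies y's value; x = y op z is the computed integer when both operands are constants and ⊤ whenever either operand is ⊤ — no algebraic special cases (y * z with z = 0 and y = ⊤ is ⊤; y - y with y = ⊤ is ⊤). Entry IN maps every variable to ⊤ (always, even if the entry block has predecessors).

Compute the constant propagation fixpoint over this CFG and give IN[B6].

Answer: {a: ⊤, b: 0, c: ⊤, d: ⊤, e: ⊤, f: -4}

Working:
Fixpoint table:
  B0: | IN=(all ⊤) | OUT=(all ⊤)
  B1: | IN=(all ⊤) | OUT=(all ⊤)
  B2: | IN=(all ⊤) | OUT={d:6; rest ⊤}
  B3: | IN=(all ⊤) | OUT=(all ⊤)
  B4: | IN=(all ⊤) | OUT={b:0; rest ⊤}
  B5: | IN={b:0; rest ⊤} | OUT={b:0, f:-4; rest ⊤}
  B6: | IN={b:0, f:-4; rest ⊤} | OUT={a:0, b:0, f:-4; rest ⊤}
  B7: | IN={b:0, f:-4; rest ⊤} | OUT={b:-4, e:6, f:-4; rest ⊤}

Merge at B6: IN[B6] = OUT[B5] = {a: ⊤, b: 0, c: ⊤, d: ⊤, e: ⊤, f: -4}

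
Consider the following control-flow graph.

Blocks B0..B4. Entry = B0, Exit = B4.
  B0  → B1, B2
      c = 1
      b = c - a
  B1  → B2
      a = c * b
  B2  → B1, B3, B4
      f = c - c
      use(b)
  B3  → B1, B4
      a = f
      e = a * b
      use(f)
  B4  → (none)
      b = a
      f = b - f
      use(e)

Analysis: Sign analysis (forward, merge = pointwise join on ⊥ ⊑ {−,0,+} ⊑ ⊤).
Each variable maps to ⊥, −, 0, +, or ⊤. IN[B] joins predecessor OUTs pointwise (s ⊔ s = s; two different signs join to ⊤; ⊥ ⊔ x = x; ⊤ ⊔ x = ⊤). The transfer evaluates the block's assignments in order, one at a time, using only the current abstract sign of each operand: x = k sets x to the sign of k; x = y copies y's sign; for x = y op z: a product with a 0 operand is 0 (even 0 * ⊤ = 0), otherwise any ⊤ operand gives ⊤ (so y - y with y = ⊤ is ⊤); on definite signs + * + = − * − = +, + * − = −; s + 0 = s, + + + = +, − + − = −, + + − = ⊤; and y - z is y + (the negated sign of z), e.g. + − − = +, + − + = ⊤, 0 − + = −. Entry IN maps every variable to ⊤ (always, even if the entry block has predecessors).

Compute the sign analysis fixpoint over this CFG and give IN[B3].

Per-block solution:
  B0: | IN=(all ⊤) | OUT={c:+; rest ⊤}
  B1: | IN={c:+; rest ⊤} | OUT={c:+; rest ⊤}
  B2: | IN={c:+; rest ⊤} | OUT={c:+; rest ⊤}
  B3: | IN={c:+; rest ⊤} | OUT={c:+; rest ⊤}
  B4: | IN={c:+; rest ⊤} | OUT={c:+; rest ⊤}

Merge at B3: IN[B3] = OUT[B2] = {a: ⊤, b: ⊤, c: +, d: ⊤, e: ⊤, f: ⊤}

Answer: {a: ⊤, b: ⊤, c: +, d: ⊤, e: ⊤, f: ⊤}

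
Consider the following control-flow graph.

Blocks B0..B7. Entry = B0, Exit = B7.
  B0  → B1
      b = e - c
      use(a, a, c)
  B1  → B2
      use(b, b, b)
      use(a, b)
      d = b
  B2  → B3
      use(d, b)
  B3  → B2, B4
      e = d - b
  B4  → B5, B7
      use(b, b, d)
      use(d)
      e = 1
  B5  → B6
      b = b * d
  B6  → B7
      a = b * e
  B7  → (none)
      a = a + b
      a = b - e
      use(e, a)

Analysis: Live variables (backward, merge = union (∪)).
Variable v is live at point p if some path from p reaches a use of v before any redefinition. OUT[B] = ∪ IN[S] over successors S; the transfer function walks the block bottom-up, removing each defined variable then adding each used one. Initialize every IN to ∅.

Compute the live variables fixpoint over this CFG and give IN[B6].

Answer: {b, e}

Derivation:
Fixpoint table:
  B0: | IN={a, c, e} | OUT={a, b}
  B1: | IN={a, b} | OUT={a, b, d}
  B2: | IN={a, b, d} | OUT={a, b, d}
  B3: | IN={a, b, d} | OUT={a, b, d}
  B4: | IN={a, b, d} | OUT={a, b, d, e}
  B5: | IN={b, d, e} | OUT={b, e}
  B6: | IN={b, e} | OUT={a, b, e}
  B7: | IN={a, b, e} | OUT={}

Merge at B6: OUT[B6] = IN[B7] = {a, b, e}
Applying B6's transfer function to that OUT value gives IN[B6] (row B6 above).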